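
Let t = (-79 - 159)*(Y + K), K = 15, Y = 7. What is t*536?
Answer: -2806496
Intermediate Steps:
t = -5236 (t = (-79 - 159)*(7 + 15) = -238*22 = -5236)
t*536 = -5236*536 = -2806496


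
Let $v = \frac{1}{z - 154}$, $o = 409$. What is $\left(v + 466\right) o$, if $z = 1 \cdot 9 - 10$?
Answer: $\frac{29541661}{155} \approx 1.9059 \cdot 10^{5}$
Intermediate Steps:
$z = -1$ ($z = 9 - 10 = -1$)
$v = - \frac{1}{155}$ ($v = \frac{1}{-1 - 154} = \frac{1}{-155} = - \frac{1}{155} \approx -0.0064516$)
$\left(v + 466\right) o = \left(- \frac{1}{155} + 466\right) 409 = \frac{72229}{155} \cdot 409 = \frac{29541661}{155}$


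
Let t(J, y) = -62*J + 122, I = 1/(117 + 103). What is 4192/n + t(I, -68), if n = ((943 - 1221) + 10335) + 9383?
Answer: 3259291/26730 ≈ 121.93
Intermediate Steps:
I = 1/220 ≈ 0.0045455
n = 19440 (n = (-278 + 10335) + 9383 = 10057 + 9383 = 19440)
t(J, y) = 122 - 62*J
4192/n + t(I, -68) = 4192/19440 + (122 - 62*1/220) = 4192*(1/19440) + (122 - 31/110) = 262/1215 + 13389/110 = 3259291/26730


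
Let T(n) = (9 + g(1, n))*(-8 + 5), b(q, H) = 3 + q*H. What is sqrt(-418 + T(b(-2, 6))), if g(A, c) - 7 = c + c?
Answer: 2*I*sqrt(103) ≈ 20.298*I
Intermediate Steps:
g(A, c) = 7 + 2*c (g(A, c) = 7 + (c + c) = 7 + 2*c)
b(q, H) = 3 + H*q
T(n) = -48 - 6*n (T(n) = (9 + (7 + 2*n))*(-8 + 5) = (16 + 2*n)*(-3) = -48 - 6*n)
sqrt(-418 + T(b(-2, 6))) = sqrt(-418 + (-48 - 6*(3 + 6*(-2)))) = sqrt(-418 + (-48 - 6*(3 - 12))) = sqrt(-418 + (-48 - 6*(-9))) = sqrt(-418 + (-48 + 54)) = sqrt(-418 + 6) = sqrt(-412) = 2*I*sqrt(103)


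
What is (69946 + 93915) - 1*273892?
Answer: -110031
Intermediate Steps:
(69946 + 93915) - 1*273892 = 163861 - 273892 = -110031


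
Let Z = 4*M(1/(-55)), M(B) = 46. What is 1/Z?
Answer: 1/184 ≈ 0.0054348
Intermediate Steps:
Z = 184 (Z = 4*46 = 184)
1/Z = 1/184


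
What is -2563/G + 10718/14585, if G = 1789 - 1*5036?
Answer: 72182701/47357495 ≈ 1.5242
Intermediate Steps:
G = -3247 (G = 1789 - 5036 = -3247)
-2563/G + 10718/14585 = -2563/(-3247) + 10718/14585 = -2563*(-1/3247) + 10718*(1/14585) = 2563/3247 + 10718/14585 = 72182701/47357495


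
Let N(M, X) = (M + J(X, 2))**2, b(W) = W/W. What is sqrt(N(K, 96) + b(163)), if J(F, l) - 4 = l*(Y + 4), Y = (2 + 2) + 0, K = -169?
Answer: sqrt(22202) ≈ 149.00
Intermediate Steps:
Y = 4 (Y = 4 + 0 = 4)
J(F, l) = 4 + 8*l (J(F, l) = 4 + l*(4 + 4) = 4 + l*8 = 4 + 8*l)
b(W) = 1
N(M, X) = (20 + M)**2 (N(M, X) = (M + (4 + 8*2))**2 = (M + (4 + 16))**2 = (M + 20)**2 = (20 + M)**2)
sqrt(N(K, 96) + b(163)) = sqrt((20 - 169)**2 + 1) = sqrt((-149)**2 + 1) = sqrt(22201 + 1) = sqrt(22202)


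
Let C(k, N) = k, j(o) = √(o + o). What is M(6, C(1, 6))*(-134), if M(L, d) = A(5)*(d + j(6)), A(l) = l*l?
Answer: -3350 - 6700*√3 ≈ -14955.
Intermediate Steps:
A(l) = l²
j(o) = √2*√o (j(o) = √(2*o) = √2*√o)
M(L, d) = 25*d + 50*√3 (M(L, d) = 5²*(d + √2*√6) = 25*(d + 2*√3) = 25*d + 50*√3)
M(6, C(1, 6))*(-134) = (25*1 + 50*√3)*(-134) = (25 + 50*√3)*(-134) = -3350 - 6700*√3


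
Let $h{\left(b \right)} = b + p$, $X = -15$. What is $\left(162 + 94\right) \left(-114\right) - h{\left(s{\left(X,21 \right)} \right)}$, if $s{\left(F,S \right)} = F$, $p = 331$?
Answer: $-29500$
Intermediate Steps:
$h{\left(b \right)} = 331 + b$ ($h{\left(b \right)} = b + 331 = 331 + b$)
$\left(162 + 94\right) \left(-114\right) - h{\left(s{\left(X,21 \right)} \right)} = \left(162 + 94\right) \left(-114\right) - \left(331 - 15\right) = 256 \left(-114\right) - 316 = -29184 - 316 = -29500$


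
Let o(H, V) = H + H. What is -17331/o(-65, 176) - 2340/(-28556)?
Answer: 123802059/928070 ≈ 133.40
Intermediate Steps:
o(H, V) = 2*H
-17331/o(-65, 176) - 2340/(-28556) = -17331/(2*(-65)) - 2340/(-28556) = -17331/(-130) - 2340*(-1/28556) = -17331*(-1/130) + 585/7139 = 17331/130 + 585/7139 = 123802059/928070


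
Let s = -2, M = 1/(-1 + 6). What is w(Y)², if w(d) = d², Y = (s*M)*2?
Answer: 256/625 ≈ 0.40960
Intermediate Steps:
M = ⅕ (M = 1/5 = ⅕ ≈ 0.20000)
Y = -⅘ (Y = -2*⅕*2 = -⅖*2 = -⅘ ≈ -0.80000)
w(Y)² = ((-⅘)²)² = (16/25)² = 256/625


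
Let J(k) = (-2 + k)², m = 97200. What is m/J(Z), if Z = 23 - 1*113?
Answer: 6075/529 ≈ 11.484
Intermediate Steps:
Z = -90 (Z = 23 - 113 = -90)
m/J(Z) = 97200/((-2 - 90)²) = 97200/((-92)²) = 97200/8464 = 97200*(1/8464) = 6075/529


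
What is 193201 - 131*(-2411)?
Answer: 509042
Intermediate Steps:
193201 - 131*(-2411) = 193201 + 315841 = 509042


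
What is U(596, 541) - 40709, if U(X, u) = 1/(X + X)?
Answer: -48525127/1192 ≈ -40709.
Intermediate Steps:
U(X, u) = 1/(2*X)
U(596, 541) - 40709 = (½)/596 - 40709 = (½)*(1/596) - 40709 = 1/1192 - 40709 = -48525127/1192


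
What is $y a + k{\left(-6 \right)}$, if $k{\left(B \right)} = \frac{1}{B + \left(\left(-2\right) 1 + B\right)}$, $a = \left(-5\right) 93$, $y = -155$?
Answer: $\frac{1009049}{14} \approx 72075.0$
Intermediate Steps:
$a = -465$
$k{\left(B \right)} = \frac{1}{-2 + 2 B}$ ($k{\left(B \right)} = \frac{1}{B + \left(-2 + B\right)} = \frac{1}{-2 + 2 B}$)
$y a + k{\left(-6 \right)} = \left(-155\right) \left(-465\right) + \frac{1}{2 \left(-1 - 6\right)} = 72075 + \frac{1}{2 \left(-7\right)} = 72075 + \frac{1}{2} \left(- \frac{1}{7}\right) = 72075 - \frac{1}{14} = \frac{1009049}{14}$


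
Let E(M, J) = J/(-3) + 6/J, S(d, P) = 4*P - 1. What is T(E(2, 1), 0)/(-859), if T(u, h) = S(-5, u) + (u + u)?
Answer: -33/859 ≈ -0.038417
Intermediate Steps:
S(d, P) = -1 + 4*P
E(M, J) = 6/J - J/3 (E(M, J) = J*(-1/3) + 6/J = -J/3 + 6/J = 6/J - J/3)
T(u, h) = -1 + 6*u (T(u, h) = (-1 + 4*u) + (u + u) = (-1 + 4*u) + 2*u = -1 + 6*u)
T(E(2, 1), 0)/(-859) = (-1 + 6*(6/1 - 1/3*1))/(-859) = (-1 + 6*(6*1 - 1/3))*(-1/859) = (-1 + 6*(6 - 1/3))*(-1/859) = (-1 + 6*(17/3))*(-1/859) = (-1 + 34)*(-1/859) = 33*(-1/859) = -33/859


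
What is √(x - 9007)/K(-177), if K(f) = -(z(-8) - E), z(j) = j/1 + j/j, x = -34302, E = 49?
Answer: I*√43309/56 ≈ 3.7162*I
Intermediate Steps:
z(j) = 1 + j (z(j) = j*1 + 1 = j + 1 = 1 + j)
K(f) = 56 (K(f) = -((1 - 8) - 1*49) = -(-7 - 49) = -1*(-56) = 56)
√(x - 9007)/K(-177) = √(-34302 - 9007)/56 = √(-43309)*(1/56) = (I*√43309)*(1/56) = I*√43309/56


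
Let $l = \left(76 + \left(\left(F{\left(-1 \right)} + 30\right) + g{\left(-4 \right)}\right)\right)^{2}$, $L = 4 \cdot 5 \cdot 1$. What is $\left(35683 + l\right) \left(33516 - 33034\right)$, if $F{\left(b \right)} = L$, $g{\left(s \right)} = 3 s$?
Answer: $23463278$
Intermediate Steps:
$L = 20$ ($L = 20 \cdot 1 = 20$)
$F{\left(b \right)} = 20$
$l = 12996$ ($l = \left(76 + \left(\left(20 + 30\right) + 3 \left(-4\right)\right)\right)^{2} = \left(76 + \left(50 - 12\right)\right)^{2} = \left(76 + 38\right)^{2} = 114^{2} = 12996$)
$\left(35683 + l\right) \left(33516 - 33034\right) = \left(35683 + 12996\right) \left(33516 - 33034\right) = 48679 \cdot 482 = 23463278$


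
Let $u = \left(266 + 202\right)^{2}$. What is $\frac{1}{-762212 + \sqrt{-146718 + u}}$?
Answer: $- \frac{381106}{290483530319} - \frac{3 \sqrt{8034}}{580967060638} \approx -1.3124 \cdot 10^{-6}$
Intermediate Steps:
$u = 219024$ ($u = 468^{2} = 219024$)
$\frac{1}{-762212 + \sqrt{-146718 + u}} = \frac{1}{-762212 + \sqrt{-146718 + 219024}} = \frac{1}{-762212 + \sqrt{72306}} = \frac{1}{-762212 + 3 \sqrt{8034}}$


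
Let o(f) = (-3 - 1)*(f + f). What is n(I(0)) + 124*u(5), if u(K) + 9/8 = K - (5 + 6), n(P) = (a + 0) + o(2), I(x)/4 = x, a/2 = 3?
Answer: -1787/2 ≈ -893.50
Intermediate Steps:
a = 6 (a = 2*3 = 6)
o(f) = -8*f
I(x) = 4*x
n(P) = -10 (n(P) = (6 + 0) - 8*2 = 6 - 16 = -10)
u(K) = -97/8 + K (u(K) = -9/8 + (K - (5 + 6)) = -9/8 + (K - 1*11) = -9/8 + (K - 11) = -9/8 + (-11 + K) = -97/8 + K)
n(I(0)) + 124*u(5) = -10 + 124*(-97/8 + 5) = -10 + 124*(-57/8) = -10 - 1767/2 = -1787/2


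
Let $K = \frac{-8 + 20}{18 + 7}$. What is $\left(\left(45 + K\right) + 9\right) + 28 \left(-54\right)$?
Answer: $- \frac{36438}{25} \approx -1457.5$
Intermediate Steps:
$K = \frac{12}{25} \approx 0.48$
$\left(\left(45 + K\right) + 9\right) + 28 \left(-54\right) = \left(\left(45 + \frac{12}{25}\right) + 9\right) + 28 \left(-54\right) = \left(\frac{1137}{25} + 9\right) - 1512 = \frac{1362}{25} - 1512 = - \frac{36438}{25}$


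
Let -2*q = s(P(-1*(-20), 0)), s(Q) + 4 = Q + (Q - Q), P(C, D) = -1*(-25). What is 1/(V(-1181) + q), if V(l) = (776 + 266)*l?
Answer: -2/2461225 ≈ -8.1260e-7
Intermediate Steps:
V(l) = 1042*l
P(C, D) = 25
s(Q) = -4 + Q (s(Q) = -4 + (Q + (Q - Q)) = -4 + (Q + 0) = -4 + Q)
q = -21/2 (q = -(-4 + 25)/2 = -½*21 = -21/2 ≈ -10.500)
1/(V(-1181) + q) = 1/(1042*(-1181) - 21/2) = 1/(-1230602 - 21/2) = 1/(-2461225/2) = -2/2461225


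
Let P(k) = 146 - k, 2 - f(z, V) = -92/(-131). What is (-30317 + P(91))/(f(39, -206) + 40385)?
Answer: -3964322/5290605 ≈ -0.74931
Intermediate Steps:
f(z, V) = 170/131 (f(z, V) = 2 - (-92)/(-131) = 2 - (-92)*(-1)/131 = 2 - 1*92/131 = 2 - 92/131 = 170/131)
(-30317 + P(91))/(f(39, -206) + 40385) = (-30317 + (146 - 1*91))/(170/131 + 40385) = (-30317 + (146 - 91))/(5290605/131) = (-30317 + 55)*(131/5290605) = -30262*131/5290605 = -3964322/5290605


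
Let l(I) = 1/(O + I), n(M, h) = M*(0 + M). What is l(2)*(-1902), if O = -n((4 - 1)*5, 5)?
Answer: 1902/223 ≈ 8.5291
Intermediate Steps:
n(M, h) = M**2 (n(M, h) = M*M = M**2)
O = -225 (O = -((4 - 1)*5)**2 = -(3*5)**2 = -1*15**2 = -1*225 = -225)
l(I) = 1/(-225 + I)
l(2)*(-1902) = -1902/(-225 + 2) = -1902/(-223) = -1/223*(-1902) = 1902/223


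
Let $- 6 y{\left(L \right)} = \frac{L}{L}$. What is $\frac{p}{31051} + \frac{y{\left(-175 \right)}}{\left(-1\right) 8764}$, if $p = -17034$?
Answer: $- \frac{895684805}{1632785784} \approx -0.54856$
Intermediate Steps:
$y{\left(L \right)} = - \frac{1}{6}$ ($y{\left(L \right)} = - \frac{L \frac{1}{L}}{6} = \left(- \frac{1}{6}\right) 1 = - \frac{1}{6}$)
$\frac{p}{31051} + \frac{y{\left(-175 \right)}}{\left(-1\right) 8764} = - \frac{17034}{31051} - \frac{1}{6 \left(\left(-1\right) 8764\right)} = \left(-17034\right) \frac{1}{31051} - \frac{1}{6 \left(-8764\right)} = - \frac{17034}{31051} - - \frac{1}{52584} = - \frac{17034}{31051} + \frac{1}{52584} = - \frac{895684805}{1632785784}$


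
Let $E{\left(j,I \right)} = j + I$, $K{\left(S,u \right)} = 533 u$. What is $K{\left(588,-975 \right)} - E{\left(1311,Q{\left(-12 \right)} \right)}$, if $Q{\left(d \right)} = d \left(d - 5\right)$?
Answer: $-521190$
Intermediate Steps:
$Q{\left(d \right)} = d \left(-5 + d\right)$
$E{\left(j,I \right)} = I + j$
$K{\left(588,-975 \right)} - E{\left(1311,Q{\left(-12 \right)} \right)} = 533 \left(-975\right) - \left(- 12 \left(-5 - 12\right) + 1311\right) = -519675 - \left(\left(-12\right) \left(-17\right) + 1311\right) = -519675 - \left(204 + 1311\right) = -519675 - 1515 = -521190$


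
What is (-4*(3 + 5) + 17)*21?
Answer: -315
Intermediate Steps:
(-4*(3 + 5) + 17)*21 = (-4*8 + 17)*21 = (-32 + 17)*21 = -15*21 = -315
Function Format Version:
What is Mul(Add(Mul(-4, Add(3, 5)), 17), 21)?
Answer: -315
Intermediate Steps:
Mul(Add(Mul(-4, Add(3, 5)), 17), 21) = Mul(Add(Mul(-4, 8), 17), 21) = Mul(Add(-32, 17), 21) = Mul(-15, 21) = -315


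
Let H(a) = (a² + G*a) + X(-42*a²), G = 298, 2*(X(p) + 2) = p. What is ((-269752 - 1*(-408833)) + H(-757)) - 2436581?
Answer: -13984068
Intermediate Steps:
X(p) = -2 + p/2
H(a) = -2 - 20*a² + 298*a (H(a) = (a² + 298*a) + (-2 + (-42*a²)/2) = (a² + 298*a) + (-2 - 21*a²) = -2 - 20*a² + 298*a)
((-269752 - 1*(-408833)) + H(-757)) - 2436581 = ((-269752 - 1*(-408833)) + (-2 - 20*(-757)² + 298*(-757))) - 2436581 = ((-269752 + 408833) + (-2 - 20*573049 - 225586)) - 2436581 = (139081 + (-2 - 11460980 - 225586)) - 2436581 = (139081 - 11686568) - 2436581 = -11547487 - 2436581 = -13984068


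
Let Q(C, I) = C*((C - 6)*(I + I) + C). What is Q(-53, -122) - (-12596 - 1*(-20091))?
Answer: -767674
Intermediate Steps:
Q(C, I) = C*(C + 2*I*(-6 + C)) (Q(C, I) = C*((-6 + C)*(2*I) + C) = C*(2*I*(-6 + C) + C) = C*(C + 2*I*(-6 + C)))
Q(-53, -122) - (-12596 - 1*(-20091)) = -53*(-53 - 12*(-122) + 2*(-53)*(-122)) - (-12596 - 1*(-20091)) = -53*(-53 + 1464 + 12932) - (-12596 + 20091) = -53*14343 - 1*7495 = -760179 - 7495 = -767674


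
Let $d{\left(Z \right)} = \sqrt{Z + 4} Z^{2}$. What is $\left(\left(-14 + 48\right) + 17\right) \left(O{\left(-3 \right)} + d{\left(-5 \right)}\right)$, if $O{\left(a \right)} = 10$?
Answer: $510 + 1275 i \approx 510.0 + 1275.0 i$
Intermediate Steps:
$d{\left(Z \right)} = Z^{2} \sqrt{4 + Z}$ ($d{\left(Z \right)} = \sqrt{4 + Z} Z^{2} = Z^{2} \sqrt{4 + Z}$)
$\left(\left(-14 + 48\right) + 17\right) \left(O{\left(-3 \right)} + d{\left(-5 \right)}\right) = \left(\left(-14 + 48\right) + 17\right) \left(10 + \left(-5\right)^{2} \sqrt{4 - 5}\right) = \left(34 + 17\right) \left(10 + 25 \sqrt{-1}\right) = 51 \left(10 + 25 i\right) = 510 + 1275 i$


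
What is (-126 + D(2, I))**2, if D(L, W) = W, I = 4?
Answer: 14884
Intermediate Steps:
(-126 + D(2, I))**2 = (-126 + 4)**2 = (-122)**2 = 14884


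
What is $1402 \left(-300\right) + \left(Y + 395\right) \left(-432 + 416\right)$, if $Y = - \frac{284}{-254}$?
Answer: $- \frac{54221112}{127} \approx -4.2694 \cdot 10^{5}$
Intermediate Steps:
$Y = \frac{142}{127}$ ($Y = \left(-284\right) \left(- \frac{1}{254}\right) = \frac{142}{127} \approx 1.1181$)
$1402 \left(-300\right) + \left(Y + 395\right) \left(-432 + 416\right) = 1402 \left(-300\right) + \left(\frac{142}{127} + 395\right) \left(-432 + 416\right) = -420600 + \frac{50307}{127} \left(-16\right) = -420600 - \frac{804912}{127} = - \frac{54221112}{127}$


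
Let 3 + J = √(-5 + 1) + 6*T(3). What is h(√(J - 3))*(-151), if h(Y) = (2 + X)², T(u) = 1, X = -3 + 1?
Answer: 0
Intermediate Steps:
X = -2
J = 3 + 2*I (J = -3 + (√(-5 + 1) + 6*1) = -3 + (√(-4) + 6) = -3 + (2*I + 6) = -3 + (6 + 2*I) = 3 + 2*I ≈ 3.0 + 2.0*I)
h(Y) = 0 (h(Y) = (2 - 2)² = 0² = 0)
h(√(J - 3))*(-151) = 0*(-151) = 0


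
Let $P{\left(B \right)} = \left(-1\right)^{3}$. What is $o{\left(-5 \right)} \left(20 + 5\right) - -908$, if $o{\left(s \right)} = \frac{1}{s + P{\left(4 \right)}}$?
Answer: $\frac{5423}{6} \approx 903.83$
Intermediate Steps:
$P{\left(B \right)} = -1$
$o{\left(s \right)} = \frac{1}{-1 + s}$ ($o{\left(s \right)} = \frac{1}{s - 1} = \frac{1}{-1 + s}$)
$o{\left(-5 \right)} \left(20 + 5\right) - -908 = \frac{20 + 5}{-1 - 5} - -908 = \frac{1}{-6} \cdot 25 + 908 = \left(- \frac{1}{6}\right) 25 + 908 = - \frac{25}{6} + 908 = \frac{5423}{6}$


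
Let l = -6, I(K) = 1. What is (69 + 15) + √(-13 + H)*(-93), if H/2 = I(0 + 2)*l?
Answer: 84 - 465*I ≈ 84.0 - 465.0*I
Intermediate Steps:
H = -12 (H = 2*(1*(-6)) = 2*(-6) = -12)
(69 + 15) + √(-13 + H)*(-93) = (69 + 15) + √(-13 - 12)*(-93) = 84 + √(-25)*(-93) = 84 + (5*I)*(-93) = 84 - 465*I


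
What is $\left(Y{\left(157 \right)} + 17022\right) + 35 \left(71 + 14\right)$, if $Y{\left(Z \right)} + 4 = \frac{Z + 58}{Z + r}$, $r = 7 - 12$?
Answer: $\frac{3039151}{152} \approx 19994.0$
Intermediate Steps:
$r = -5$ ($r = 7 - 12 = -5$)
$Y{\left(Z \right)} = -4 + \frac{58 + Z}{-5 + Z}$ ($Y{\left(Z \right)} = -4 + \frac{Z + 58}{Z - 5} = -4 + \frac{58 + Z}{-5 + Z}$)
$\left(Y{\left(157 \right)} + 17022\right) + 35 \left(71 + 14\right) = \left(\frac{3 \left(26 - 157\right)}{-5 + 157} + 17022\right) + 35 \left(71 + 14\right) = \left(\frac{3 \left(26 - 157\right)}{152} + 17022\right) + 35 \cdot 85 = \left(3 \cdot \frac{1}{152} \left(-131\right) + 17022\right) + 2975 = \left(- \frac{393}{152} + 17022\right) + 2975 = \frac{2586951}{152} + 2975 = \frac{3039151}{152}$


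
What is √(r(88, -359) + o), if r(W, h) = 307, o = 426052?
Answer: √426359 ≈ 652.96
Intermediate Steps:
√(r(88, -359) + o) = √(307 + 426052) = √426359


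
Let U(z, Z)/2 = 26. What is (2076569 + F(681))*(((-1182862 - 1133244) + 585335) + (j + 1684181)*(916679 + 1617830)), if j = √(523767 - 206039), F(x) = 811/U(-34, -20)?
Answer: 230465223701538963921/26 + 273682362107091*√19858/13 ≈ 8.8670e+18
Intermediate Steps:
U(z, Z) = 52 (U(z, Z) = 2*26 = 52)
F(x) = 811/52
j = 4*√19858 (j = √317728 = 4*√19858 ≈ 563.67)
(2076569 + F(681))*(((-1182862 - 1133244) + 585335) + (j + 1684181)*(916679 + 1617830)) = (2076569 + 811/52)*(((-1182862 - 1133244) + 585335) + (4*√19858 + 1684181)*(916679 + 1617830)) = 107982399*((-2316106 + 585335) + (1684181 + 4*√19858)*2534509)/52 = 107982399*(-1730771 + (4268571902129 + 10138036*√19858))/52 = 107982399*(4268570171358 + 10138036*√19858)/52 = 230465223701538963921/26 + 273682362107091*√19858/13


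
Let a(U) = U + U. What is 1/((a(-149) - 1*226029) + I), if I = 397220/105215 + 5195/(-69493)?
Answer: -1462341199/330961885062566 ≈ -4.4185e-6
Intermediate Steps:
a(U) = 2*U
I = 5411483507/1462341199 (I = 397220*(1/105215) + 5195*(-1/69493) = 79444/21043 - 5195/69493 = 5411483507/1462341199 ≈ 3.7006)
1/((a(-149) - 1*226029) + I) = 1/((2*(-149) - 1*226029) + 5411483507/1462341199) = 1/((-298 - 226029) + 5411483507/1462341199) = 1/(-226327 + 5411483507/1462341199) = 1/(-330961885062566/1462341199) = -1462341199/330961885062566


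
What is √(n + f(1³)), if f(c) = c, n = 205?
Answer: √206 ≈ 14.353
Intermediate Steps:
√(n + f(1³)) = √(205 + 1³) = √(205 + 1) = √206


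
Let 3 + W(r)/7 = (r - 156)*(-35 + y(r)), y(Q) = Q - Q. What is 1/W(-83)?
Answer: 1/58534 ≈ 1.7084e-5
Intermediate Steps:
y(Q) = 0
W(r) = 38199 - 245*r (W(r) = -21 + 7*((r - 156)*(-35 + 0)) = -21 + 7*((-156 + r)*(-35)) = -21 + 7*(5460 - 35*r) = -21 + (38220 - 245*r) = 38199 - 245*r)
1/W(-83) = 1/(38199 - 245*(-83)) = 1/(38199 + 20335) = 1/58534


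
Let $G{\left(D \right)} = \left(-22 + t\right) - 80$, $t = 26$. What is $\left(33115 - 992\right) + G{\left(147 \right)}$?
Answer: $32047$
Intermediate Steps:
$G{\left(D \right)} = -76$ ($G{\left(D \right)} = \left(-22 + 26\right) - 80 = 4 - 80 = -76$)
$\left(33115 - 992\right) + G{\left(147 \right)} = \left(33115 - 992\right) - 76 = 32123 - 76 = 32047$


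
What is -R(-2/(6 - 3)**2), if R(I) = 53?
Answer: -53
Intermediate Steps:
-R(-2/(6 - 3)**2) = -1*53 = -53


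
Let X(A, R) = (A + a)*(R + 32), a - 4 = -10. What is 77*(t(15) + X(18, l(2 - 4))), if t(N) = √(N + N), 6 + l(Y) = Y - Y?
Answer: 24024 + 77*√30 ≈ 24446.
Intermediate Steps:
a = -6 (a = 4 - 10 = -6)
l(Y) = -6 (l(Y) = -6 + (Y - Y) = -6 + 0 = -6)
t(N) = √2*√N (t(N) = √(2*N) = √2*√N)
X(A, R) = (-6 + A)*(32 + R) (X(A, R) = (A - 6)*(R + 32) = (-6 + A)*(32 + R))
77*(t(15) + X(18, l(2 - 4))) = 77*(√2*√15 + (-192 - 6*(-6) + 32*18 + 18*(-6))) = 77*(√30 + (-192 + 36 + 576 - 108)) = 77*(√30 + 312) = 77*(312 + √30) = 24024 + 77*√30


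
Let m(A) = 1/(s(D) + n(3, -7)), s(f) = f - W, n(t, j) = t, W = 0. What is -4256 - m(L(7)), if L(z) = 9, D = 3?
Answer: -25537/6 ≈ -4256.2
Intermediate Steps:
s(f) = f (s(f) = f - 1*0 = f + 0 = f)
m(A) = 1/6 (m(A) = 1/(3 + 3) = 1/6)
-4256 - m(L(7)) = -4256 - 1*1/6 = -4256 - 1/6 = -25537/6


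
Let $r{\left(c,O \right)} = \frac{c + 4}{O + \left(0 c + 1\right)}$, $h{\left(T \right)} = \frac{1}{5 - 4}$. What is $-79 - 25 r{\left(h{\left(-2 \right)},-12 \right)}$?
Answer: $- \frac{744}{11} \approx -67.636$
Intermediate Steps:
$h{\left(T \right)} = 1$ ($h{\left(T \right)} = 1^{-1} = 1$)
$r{\left(c,O \right)} = \frac{4 + c}{1 + O}$ ($r{\left(c,O \right)} = \frac{4 + c}{O + \left(0 + 1\right)} = \frac{4 + c}{O + 1} = \frac{4 + c}{1 + O}$)
$-79 - 25 r{\left(h{\left(-2 \right)},-12 \right)} = -79 - 25 \frac{4 + 1}{1 - 12} = -79 - 25 \frac{1}{-11} \cdot 5 = -79 - 25 \left(\left(- \frac{1}{11}\right) 5\right) = -79 - - \frac{125}{11} = -79 + \frac{125}{11} = - \frac{744}{11}$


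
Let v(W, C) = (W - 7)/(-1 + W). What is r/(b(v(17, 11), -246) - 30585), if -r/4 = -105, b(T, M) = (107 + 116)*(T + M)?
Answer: -3360/682429 ≈ -0.0049236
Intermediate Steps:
v(W, C) = (-7 + W)/(-1 + W)
b(T, M) = 223*M + 223*T (b(T, M) = 223*(M + T) = 223*M + 223*T)
r = 420 (r = -4*(-105) = 420)
r/(b(v(17, 11), -246) - 30585) = 420/((223*(-246) + 223*((-7 + 17)/(-1 + 17))) - 30585) = 420/((-54858 + 223*(10/16)) - 30585) = 420/((-54858 + 223*((1/16)*10)) - 30585) = 420/((-54858 + 223*(5/8)) - 30585) = 420/((-54858 + 1115/8) - 30585) = 420/(-437749/8 - 30585) = 420/(-682429/8) = 420*(-8/682429) = -3360/682429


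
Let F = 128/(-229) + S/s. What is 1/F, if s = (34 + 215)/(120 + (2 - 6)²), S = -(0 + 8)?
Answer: -57021/281024 ≈ -0.20290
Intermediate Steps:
S = -8 (S = -1*8 = -8)
s = 249/136 (s = 249/(120 + (-4)²) = 249/(120 + 16) = 249/136 ≈ 1.8309)
F = -281024/57021 (F = 128/(-229) - 8/249/136 = 128*(-1/229) - 8*136/249 = -128/229 - 1088/249 = -281024/57021 ≈ -4.9284)
1/F = 1/(-281024/57021) = -57021/281024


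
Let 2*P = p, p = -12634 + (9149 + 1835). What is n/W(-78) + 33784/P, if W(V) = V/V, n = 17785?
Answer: 14638841/825 ≈ 17744.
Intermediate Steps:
p = -1650 (p = -12634 + 10984 = -1650)
P = -825 (P = (½)*(-1650) = -825)
W(V) = 1
n/W(-78) + 33784/P = 17785/1 + 33784/(-825) = 17785*1 + 33784*(-1/825) = 17785 - 33784/825 = 14638841/825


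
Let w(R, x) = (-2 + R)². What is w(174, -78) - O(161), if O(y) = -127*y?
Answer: 50031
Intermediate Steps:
w(174, -78) - O(161) = (-2 + 174)² - (-127)*161 = 172² - 1*(-20447) = 29584 + 20447 = 50031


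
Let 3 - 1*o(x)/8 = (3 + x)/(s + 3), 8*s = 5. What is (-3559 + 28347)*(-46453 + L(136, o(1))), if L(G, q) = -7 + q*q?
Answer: -963739096880/841 ≈ -1.1459e+9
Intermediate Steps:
s = 5/8 (s = (1/8)*5 = 5/8 ≈ 0.62500)
o(x) = 504/29 - 64*x/29 (o(x) = 24 - 8*(3 + x)/(5/8 + 3) = 24 - 8*(3 + x)/29/8 = 24 - 8*(3 + x)*8/29 = 24 - 8*(24/29 + 8*x/29) = 24 + (-192/29 - 64*x/29) = 504/29 - 64*x/29)
L(G, q) = -7 + q**2
(-3559 + 28347)*(-46453 + L(136, o(1))) = (-3559 + 28347)*(-46453 + (-7 + (504/29 - 64/29*1)**2)) = 24788*(-46453 + (-7 + (504/29 - 64/29)**2)) = 24788*(-46453 + (-7 + (440/29)**2)) = 24788*(-46453 + (-7 + 193600/841)) = 24788*(-46453 + 187713/841) = 24788*(-38879260/841) = -963739096880/841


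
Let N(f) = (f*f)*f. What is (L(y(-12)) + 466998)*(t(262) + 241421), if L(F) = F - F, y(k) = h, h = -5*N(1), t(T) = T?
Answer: 112865477634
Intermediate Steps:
N(f) = f**3 (N(f) = f**2*f = f**3)
h = -5 (h = -5*1**3 = -5*1 = -5)
y(k) = -5
L(F) = 0
(L(y(-12)) + 466998)*(t(262) + 241421) = (0 + 466998)*(262 + 241421) = 466998*241683 = 112865477634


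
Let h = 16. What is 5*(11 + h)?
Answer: 135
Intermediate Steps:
5*(11 + h) = 5*(11 + 16) = 5*27 = 135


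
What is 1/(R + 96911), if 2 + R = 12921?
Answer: 1/109830 ≈ 9.1050e-6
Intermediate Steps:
R = 12919 (R = -2 + 12921 = 12919)
1/(R + 96911) = 1/(12919 + 96911) = 1/109830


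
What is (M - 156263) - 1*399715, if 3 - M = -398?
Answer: -555577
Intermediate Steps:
M = 401 (M = 3 - 1*(-398) = 3 + 398 = 401)
(M - 156263) - 1*399715 = (401 - 156263) - 1*399715 = -155862 - 399715 = -555577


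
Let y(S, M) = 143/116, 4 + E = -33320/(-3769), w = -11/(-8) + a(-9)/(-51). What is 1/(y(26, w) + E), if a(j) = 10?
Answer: 437204/2655271 ≈ 0.16466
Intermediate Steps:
w = 481/408 (w = -11/(-8) + 10/(-51) = -11*(-1/8) + 10*(-1/51) = 11/8 - 10/51 = 481/408 ≈ 1.1789)
E = 18244/3769 (E = -4 - 33320/(-3769) = -4 - 33320*(-1/3769) = -4 + 33320/3769 = 18244/3769 ≈ 4.8405)
y(S, M) = 143/116 (y(S, M) = 143*(1/116) = 143/116)
1/(y(26, w) + E) = 1/(143/116 + 18244/3769) = 1/(2655271/437204) = 437204/2655271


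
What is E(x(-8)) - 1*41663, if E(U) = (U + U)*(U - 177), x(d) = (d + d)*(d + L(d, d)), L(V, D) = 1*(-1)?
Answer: -51167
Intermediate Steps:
L(V, D) = -1
x(d) = 2*d*(-1 + d) (x(d) = (d + d)*(d - 1) = (2*d)*(-1 + d) = 2*d*(-1 + d))
E(U) = 2*U*(-177 + U) (E(U) = (2*U)*(-177 + U) = 2*U*(-177 + U))
E(x(-8)) - 1*41663 = 2*(2*(-8)*(-1 - 8))*(-177 + 2*(-8)*(-1 - 8)) - 1*41663 = 2*(2*(-8)*(-9))*(-177 + 2*(-8)*(-9)) - 41663 = 2*144*(-177 + 144) - 41663 = 2*144*(-33) - 41663 = -9504 - 41663 = -51167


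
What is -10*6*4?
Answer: -240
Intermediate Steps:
-10*6*4 = -60*4 = -240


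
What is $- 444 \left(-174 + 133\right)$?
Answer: $18204$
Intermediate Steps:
$- 444 \left(-174 + 133\right) = \left(-444\right) \left(-41\right) = 18204$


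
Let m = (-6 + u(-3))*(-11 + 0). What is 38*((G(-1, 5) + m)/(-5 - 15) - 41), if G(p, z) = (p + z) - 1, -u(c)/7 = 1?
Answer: -9177/5 ≈ -1835.4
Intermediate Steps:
u(c) = -7 (u(c) = -7*1 = -7)
G(p, z) = -1 + p + z
m = 143 (m = (-6 - 7)*(-11 + 0) = -13*(-11) = 143)
38*((G(-1, 5) + m)/(-5 - 15) - 41) = 38*(((-1 - 1 + 5) + 143)/(-5 - 15) - 41) = 38*((3 + 143)/(-20) - 41) = 38*(146*(-1/20) - 41) = 38*(-73/10 - 41) = 38*(-483/10) = -9177/5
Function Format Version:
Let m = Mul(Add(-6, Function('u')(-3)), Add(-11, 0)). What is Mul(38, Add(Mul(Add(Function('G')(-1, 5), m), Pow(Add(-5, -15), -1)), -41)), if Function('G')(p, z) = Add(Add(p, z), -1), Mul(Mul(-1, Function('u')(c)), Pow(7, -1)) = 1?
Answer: Rational(-9177, 5) ≈ -1835.4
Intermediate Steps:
Function('u')(c) = -7 (Function('u')(c) = Mul(-7, 1) = -7)
Function('G')(p, z) = Add(-1, p, z)
m = 143 (m = Mul(Add(-6, -7), Add(-11, 0)) = Mul(-13, -11) = 143)
Mul(38, Add(Mul(Add(Function('G')(-1, 5), m), Pow(Add(-5, -15), -1)), -41)) = Mul(38, Add(Mul(Add(Add(-1, -1, 5), 143), Pow(Add(-5, -15), -1)), -41)) = Mul(38, Add(Mul(Add(3, 143), Pow(-20, -1)), -41)) = Mul(38, Add(Mul(146, Rational(-1, 20)), -41)) = Mul(38, Add(Rational(-73, 10), -41)) = Mul(38, Rational(-483, 10)) = Rational(-9177, 5)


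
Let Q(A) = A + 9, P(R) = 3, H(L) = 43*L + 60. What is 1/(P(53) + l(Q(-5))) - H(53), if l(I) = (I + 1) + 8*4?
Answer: -93559/40 ≈ -2339.0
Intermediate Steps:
H(L) = 60 + 43*L
Q(A) = 9 + A
l(I) = 33 + I (l(I) = (1 + I) + 32 = 33 + I)
1/(P(53) + l(Q(-5))) - H(53) = 1/(3 + (33 + (9 - 5))) - (60 + 43*53) = 1/(3 + (33 + 4)) - (60 + 2279) = 1/(3 + 37) - 1*2339 = 1/40 - 2339 = -93559/40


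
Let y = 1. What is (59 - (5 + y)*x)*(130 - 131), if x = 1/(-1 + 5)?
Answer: -115/2 ≈ -57.500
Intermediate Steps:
x = 1/4 ≈ 0.25000
(59 - (5 + y)*x)*(130 - 131) = (59 - (5 + 1)/4)*(130 - 131) = (59 - 6/4)*(-1) = (59 - 1*3/2)*(-1) = (59 - 3/2)*(-1) = (115/2)*(-1) = -115/2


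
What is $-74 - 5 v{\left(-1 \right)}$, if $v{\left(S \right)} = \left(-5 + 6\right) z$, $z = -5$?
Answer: $-49$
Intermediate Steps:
$v{\left(S \right)} = -5$ ($v{\left(S \right)} = \left(-5 + 6\right) \left(-5\right) = 1 \left(-5\right) = -5$)
$-74 - 5 v{\left(-1 \right)} = -74 - -25 = -74 + 25 = -49$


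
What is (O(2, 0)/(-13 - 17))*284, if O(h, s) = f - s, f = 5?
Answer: -142/3 ≈ -47.333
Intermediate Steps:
O(h, s) = 5 - s
(O(2, 0)/(-13 - 17))*284 = ((5 - 1*0)/(-13 - 17))*284 = ((5 + 0)/(-30))*284 = (5*(-1/30))*284 = -⅙*284 = -142/3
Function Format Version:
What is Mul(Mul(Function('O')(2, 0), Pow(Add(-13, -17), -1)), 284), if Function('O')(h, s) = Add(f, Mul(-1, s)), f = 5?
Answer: Rational(-142, 3) ≈ -47.333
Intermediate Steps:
Function('O')(h, s) = Add(5, Mul(-1, s))
Mul(Mul(Function('O')(2, 0), Pow(Add(-13, -17), -1)), 284) = Mul(Mul(Add(5, Mul(-1, 0)), Pow(Add(-13, -17), -1)), 284) = Mul(Mul(Add(5, 0), Pow(-30, -1)), 284) = Mul(Mul(5, Rational(-1, 30)), 284) = Mul(Rational(-1, 6), 284) = Rational(-142, 3)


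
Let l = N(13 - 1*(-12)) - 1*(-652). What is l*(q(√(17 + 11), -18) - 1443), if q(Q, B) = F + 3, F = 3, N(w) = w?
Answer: -972849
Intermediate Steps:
q(Q, B) = 6 (q(Q, B) = 3 + 3 = 6)
l = 677 (l = (13 - 1*(-12)) - 1*(-652) = (13 + 12) + 652 = 25 + 652 = 677)
l*(q(√(17 + 11), -18) - 1443) = 677*(6 - 1443) = 677*(-1437) = -972849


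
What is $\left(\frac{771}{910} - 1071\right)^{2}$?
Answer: $\frac{948362397921}{828100} \approx 1.1452 \cdot 10^{6}$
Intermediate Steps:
$\left(\frac{771}{910} - 1071\right)^{2} = \left(- \frac{973839}{910}\right)^{2} = \frac{948362397921}{828100}$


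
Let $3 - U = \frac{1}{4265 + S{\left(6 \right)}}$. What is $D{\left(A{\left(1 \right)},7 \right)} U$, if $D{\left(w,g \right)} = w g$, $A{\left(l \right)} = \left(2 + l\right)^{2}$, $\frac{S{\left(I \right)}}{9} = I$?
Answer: $\frac{116604}{617} \approx 188.99$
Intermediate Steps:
$S{\left(I \right)} = 9 I$
$D{\left(w,g \right)} = g w$
$U = \frac{12956}{4319}$ ($U = 3 - \frac{1}{4265 + 9 \cdot 6} = 3 - \frac{1}{4265 + 54} = 3 - \frac{1}{4319} = \frac{12956}{4319} \approx 2.9998$)
$D{\left(A{\left(1 \right)},7 \right)} U = 7 \left(2 + 1\right)^{2} \cdot \frac{12956}{4319} = 7 \cdot 3^{2} \cdot \frac{12956}{4319} = 7 \cdot 9 \cdot \frac{12956}{4319} = 63 \cdot \frac{12956}{4319} = \frac{116604}{617}$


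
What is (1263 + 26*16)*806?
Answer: 1353274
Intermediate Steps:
(1263 + 26*16)*806 = (1263 + 416)*806 = 1679*806 = 1353274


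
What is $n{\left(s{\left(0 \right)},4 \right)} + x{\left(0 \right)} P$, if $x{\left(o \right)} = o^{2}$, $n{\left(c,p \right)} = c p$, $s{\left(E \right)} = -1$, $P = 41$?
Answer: $-4$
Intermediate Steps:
$n{\left(s{\left(0 \right)},4 \right)} + x{\left(0 \right)} P = \left(-1\right) 4 + 0^{2} \cdot 41 = -4 + 0 \cdot 41 = -4 + 0 = -4$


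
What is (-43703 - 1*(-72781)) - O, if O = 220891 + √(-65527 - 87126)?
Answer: -191813 - I*√152653 ≈ -1.9181e+5 - 390.71*I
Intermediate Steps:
O = 220891 + I*√152653 (O = 220891 + √(-152653) = 220891 + I*√152653 ≈ 2.2089e+5 + 390.71*I)
(-43703 - 1*(-72781)) - O = (-43703 - 1*(-72781)) - (220891 + I*√152653) = (-43703 + 72781) + (-220891 - I*√152653) = 29078 + (-220891 - I*√152653) = -191813 - I*√152653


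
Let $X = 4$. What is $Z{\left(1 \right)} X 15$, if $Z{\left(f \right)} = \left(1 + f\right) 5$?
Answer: $600$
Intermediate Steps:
$Z{\left(f \right)} = 5 + 5 f$
$Z{\left(1 \right)} X 15 = \left(5 + 5 \cdot 1\right) 4 \cdot 15 = \left(5 + 5\right) 4 \cdot 15 = 10 \cdot 4 \cdot 15 = 40 \cdot 15 = 600$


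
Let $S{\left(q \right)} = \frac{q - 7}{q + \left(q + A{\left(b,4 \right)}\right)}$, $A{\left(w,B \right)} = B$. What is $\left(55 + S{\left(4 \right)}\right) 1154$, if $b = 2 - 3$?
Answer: $\frac{126363}{2} \approx 63182.0$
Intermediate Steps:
$b = -1$
$S{\left(q \right)} = \frac{-7 + q}{4 + 2 q}$ ($S{\left(q \right)} = \frac{q - 7}{q + \left(q + 4\right)} = \frac{-7 + q}{q + \left(4 + q\right)} = \frac{-7 + q}{4 + 2 q}$)
$\left(55 + S{\left(4 \right)}\right) 1154 = \left(55 + \frac{-7 + 4}{2 \left(2 + 4\right)}\right) 1154 = \left(55 + \frac{1}{2} \cdot \frac{1}{6} \left(-3\right)\right) 1154 = \left(55 - \frac{1}{4}\right) 1154 = \frac{219}{4} \cdot 1154 = \frac{126363}{2}$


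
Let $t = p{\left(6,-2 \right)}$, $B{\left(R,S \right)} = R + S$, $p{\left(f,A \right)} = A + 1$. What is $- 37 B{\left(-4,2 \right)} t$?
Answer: $-74$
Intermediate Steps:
$p{\left(f,A \right)} = 1 + A$
$t = -1$ ($t = 1 - 2 = -1$)
$- 37 B{\left(-4,2 \right)} t = - 37 \left(-4 + 2\right) \left(-1\right) = \left(-37\right) \left(-2\right) \left(-1\right) = 74 \left(-1\right) = -74$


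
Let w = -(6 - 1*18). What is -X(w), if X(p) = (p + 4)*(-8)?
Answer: 128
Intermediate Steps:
w = 12 (w = -(6 - 18) = -1*(-12) = 12)
X(p) = -32 - 8*p (X(p) = (4 + p)*(-8) = -32 - 8*p)
-X(w) = -(-32 - 8*12) = -(-32 - 96) = -1*(-128) = 128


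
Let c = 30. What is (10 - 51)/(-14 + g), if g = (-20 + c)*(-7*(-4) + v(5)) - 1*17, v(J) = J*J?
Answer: -41/499 ≈ -0.082164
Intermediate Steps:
v(J) = J**2
g = 513 (g = (-20 + 30)*(-7*(-4) + 5**2) - 1*17 = 10*(28 + 25) - 17 = 10*53 - 17 = 530 - 17 = 513)
(10 - 51)/(-14 + g) = (10 - 51)/(-14 + 513) = -41/499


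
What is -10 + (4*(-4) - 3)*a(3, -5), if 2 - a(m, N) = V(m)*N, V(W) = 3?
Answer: -333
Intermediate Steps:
a(m, N) = 2 - 3*N
-10 + (4*(-4) - 3)*a(3, -5) = -10 + (4*(-4) - 3)*(2 - 3*(-5)) = -10 + (-16 - 3)*(2 + 15) = -10 - 19*17 = -10 - 323 = -333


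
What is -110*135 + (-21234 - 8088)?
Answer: -44172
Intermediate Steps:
-110*135 + (-21234 - 8088) = -14850 - 29322 = -44172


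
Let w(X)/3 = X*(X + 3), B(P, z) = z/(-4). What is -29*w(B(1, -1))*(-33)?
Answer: 37323/16 ≈ 2332.7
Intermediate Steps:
B(P, z) = -z/4 (B(P, z) = z*(-¼) = -z/4)
w(X) = 3*X*(3 + X) (w(X) = 3*(X*(X + 3)) = 3*(X*(3 + X)) = 3*X*(3 + X))
-29*w(B(1, -1))*(-33) = -87*(-¼*(-1))*(3 - ¼*(-1))*(-33) = -87*(3 + ¼)/4*(-33) = -87*13/(4*4)*(-33) = -29*39/16*(-33) = -1131/16*(-33) = 37323/16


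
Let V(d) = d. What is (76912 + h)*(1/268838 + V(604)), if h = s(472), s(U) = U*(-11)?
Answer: 5822880566580/134419 ≈ 4.3319e+7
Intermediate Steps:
s(U) = -11*U
h = -5192 (h = -11*472 = -5192)
(76912 + h)*(1/268838 + V(604)) = (76912 - 5192)*(1/268838 + 604) = 71720*(1/268838 + 604) = 71720*(162378153/268838) = 5822880566580/134419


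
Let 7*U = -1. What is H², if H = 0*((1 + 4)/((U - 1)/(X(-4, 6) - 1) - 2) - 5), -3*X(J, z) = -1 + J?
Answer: 0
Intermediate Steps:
U = -⅐ (U = (⅐)*(-1) = -⅐ ≈ -0.14286)
X(J, z) = ⅓ - J/3 (X(J, z) = -(-1 + J)/3 = ⅓ - J/3)
H = 0 (H = 0*((1 + 4)/((-⅐ - 1)/((⅓ - ⅓*(-4)) - 1) - 2) - 5) = 0*(5/(-8/(7*((⅓ + 4/3) - 1)) - 2) - 5) = 0*(5/(-8/(7*(5/3 - 1)) - 2) - 5) = 0*(5/(-8/(7*⅔) - 2) - 5) = 0*(5/(-8/7*3/2 - 2) - 5) = 0*(5/(-12/7 - 2) - 5) = 0*(5/(-26/7) - 5) = 0*(5*(-7/26) - 5) = 0*(-35/26 - 5) = 0*(-165/26) = 0)
H² = 0² = 0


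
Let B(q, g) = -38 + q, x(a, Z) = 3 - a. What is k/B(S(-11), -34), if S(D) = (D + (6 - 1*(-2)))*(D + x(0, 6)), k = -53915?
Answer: 53915/14 ≈ 3851.1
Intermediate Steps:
S(D) = (3 + D)*(8 + D) (S(D) = (D + (6 - 1*(-2)))*(D + (3 - 1*0)) = (D + (6 + 2))*(D + (3 + 0)) = (D + 8)*(D + 3) = (8 + D)*(3 + D) = (3 + D)*(8 + D))
k/B(S(-11), -34) = -53915/(-38 + (24 + (-11)² + 11*(-11))) = -53915/(-38 + (24 + 121 - 121)) = -53915/(-38 + 24) = -53915/(-14) = -53915*(-1/14) = 53915/14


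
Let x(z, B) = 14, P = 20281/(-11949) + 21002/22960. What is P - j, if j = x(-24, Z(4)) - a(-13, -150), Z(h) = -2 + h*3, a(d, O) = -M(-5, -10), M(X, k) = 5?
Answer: -387666473/19596360 ≈ -19.783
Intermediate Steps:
a(d, O) = -5 (a(d, O) = -1*5 = -5)
Z(h) = -2 + 3*h
P = -15335633/19596360 (P = 20281*(-1/11949) + 21002*(1/22960) = -20281/11949 + 10501/11480 = -15335633/19596360 ≈ -0.78258)
j = 19 (j = 14 - 1*(-5) = 14 + 5 = 19)
P - j = -15335633/19596360 - 1*19 = -15335633/19596360 - 19 = -387666473/19596360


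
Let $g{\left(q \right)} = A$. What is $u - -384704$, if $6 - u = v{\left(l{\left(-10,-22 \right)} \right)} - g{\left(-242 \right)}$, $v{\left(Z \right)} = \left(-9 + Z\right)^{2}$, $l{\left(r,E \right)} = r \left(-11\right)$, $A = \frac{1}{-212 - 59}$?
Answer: $\frac{101491938}{271} \approx 3.7451 \cdot 10^{5}$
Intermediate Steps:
$A = - \frac{1}{271}$ ($A = \frac{1}{-271} = - \frac{1}{271} \approx -0.00369$)
$l{\left(r,E \right)} = - 11 r$
$g{\left(q \right)} = - \frac{1}{271}$
$u = - \frac{2762846}{271}$ ($u = 6 - \left(\left(-9 - -110\right)^{2} - - \frac{1}{271}\right) = 6 - \left(\left(-9 + 110\right)^{2} + \frac{1}{271}\right) = 6 - \left(101^{2} + \frac{1}{271}\right) = 6 - \left(10201 + \frac{1}{271}\right) = 6 - \frac{2764472}{271} = - \frac{2762846}{271} \approx -10195.0$)
$u - -384704 = - \frac{2762846}{271} - -384704 = - \frac{2762846}{271} + 384704 = \frac{101491938}{271}$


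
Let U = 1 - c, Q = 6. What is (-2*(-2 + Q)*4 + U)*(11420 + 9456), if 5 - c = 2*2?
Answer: -668032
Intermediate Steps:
c = 1 (c = 5 - 2*2 = 5 - 1*4 = 5 - 4 = 1)
U = 0 (U = 1 - 1*1 = 1 - 1 = 0)
(-2*(-2 + Q)*4 + U)*(11420 + 9456) = (-2*(-2 + 6)*4 + 0)*(11420 + 9456) = (-8*4 + 0)*20876 = (-2*16 + 0)*20876 = (-32 + 0)*20876 = -32*20876 = -668032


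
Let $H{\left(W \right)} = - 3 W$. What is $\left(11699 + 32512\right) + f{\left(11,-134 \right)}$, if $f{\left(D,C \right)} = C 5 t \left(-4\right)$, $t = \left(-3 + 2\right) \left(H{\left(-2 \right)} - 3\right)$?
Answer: $36171$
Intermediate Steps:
$t = -3$ ($t = \left(-3 + 2\right) \left(\left(-3\right) \left(-2\right) - 3\right) = - (6 - 3) = \left(-1\right) 3 = -3$)
$f{\left(D,C \right)} = 60 C$ ($f{\left(D,C \right)} = C 5 \left(-3\right) \left(-4\right) = 5 C \left(-3\right) \left(-4\right) = - 15 C \left(-4\right) = 60 C$)
$\left(11699 + 32512\right) + f{\left(11,-134 \right)} = \left(11699 + 32512\right) + 60 \left(-134\right) = 44211 - 8040 = 36171$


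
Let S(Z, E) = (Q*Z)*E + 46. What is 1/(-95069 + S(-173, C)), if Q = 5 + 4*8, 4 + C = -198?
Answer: 1/1197979 ≈ 8.3474e-7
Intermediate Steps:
C = -202 (C = -4 - 198 = -202)
Q = 37 (Q = 5 + 32 = 37)
S(Z, E) = 46 + 37*E*Z (S(Z, E) = (37*Z)*E + 46 = 37*E*Z + 46 = 46 + 37*E*Z)
1/(-95069 + S(-173, C)) = 1/(-95069 + (46 + 37*(-202)*(-173))) = 1/(-95069 + (46 + 1293002)) = 1/(-95069 + 1293048) = 1/1197979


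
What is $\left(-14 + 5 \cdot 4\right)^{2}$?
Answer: $36$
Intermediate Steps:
$\left(-14 + 5 \cdot 4\right)^{2} = \left(-14 + 20\right)^{2} = 6^{2} = 36$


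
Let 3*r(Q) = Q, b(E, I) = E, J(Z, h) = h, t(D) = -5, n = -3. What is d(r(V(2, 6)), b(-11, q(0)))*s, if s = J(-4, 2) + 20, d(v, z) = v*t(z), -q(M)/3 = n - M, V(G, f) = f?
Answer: -220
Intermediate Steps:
q(M) = 9 + 3*M (q(M) = -3*(-3 - M) = 9 + 3*M)
r(Q) = Q/3
d(v, z) = -5*v (d(v, z) = v*(-5) = -5*v)
s = 22 (s = 2 + 20 = 22)
d(r(V(2, 6)), b(-11, q(0)))*s = -5*6/3*22 = -5*2*22 = -10*22 = -220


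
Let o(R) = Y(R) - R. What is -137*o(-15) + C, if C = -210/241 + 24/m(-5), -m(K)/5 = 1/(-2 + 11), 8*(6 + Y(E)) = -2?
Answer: -5990399/4820 ≈ -1242.8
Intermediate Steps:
Y(E) = -25/4 (Y(E) = -6 + (⅛)*(-2) = -6 - ¼ = -25/4)
m(K) = -5/9 (m(K) = -5/(-2 + 11) = -5/9)
o(R) = -25/4 - R
C = -53106/1205 (C = -210/241 + 24/(-5/9) = -210*1/241 + 24*(-9/5) = -210/241 - 216/5 = -53106/1205 ≈ -44.071)
-137*o(-15) + C = -137*(-25/4 - 1*(-15)) - 53106/1205 = -137*(-25/4 + 15) - 53106/1205 = -137*35/4 - 53106/1205 = -4795/4 - 53106/1205 = -5990399/4820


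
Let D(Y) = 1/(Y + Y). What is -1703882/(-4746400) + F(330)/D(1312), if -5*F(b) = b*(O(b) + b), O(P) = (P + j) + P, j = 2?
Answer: -407712265797659/2373200 ≈ -1.7180e+8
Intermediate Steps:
O(P) = 2 + 2*P (O(P) = (P + 2) + P = (2 + P) + P = 2 + 2*P)
D(Y) = 1/(2*Y)
F(b) = -b*(2 + 3*b)/5 (F(b) = -b*((2 + 2*b) + b)/5 = -b*(2 + 3*b)/5)
-1703882/(-4746400) + F(330)/D(1312) = -1703882/(-4746400) + (-⅕*330*(2 + 3*330))/(((½)/1312)) = -1703882*(-1/4746400) + (-⅕*330*(2 + 990))/(((½)*(1/1312))) = 851941/2373200 + (-⅕*330*992)/(1/2624) = 851941/2373200 - 65472*2624 = 851941/2373200 - 171798528 = -407712265797659/2373200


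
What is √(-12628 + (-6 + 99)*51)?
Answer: I*√7885 ≈ 88.797*I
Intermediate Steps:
√(-12628 + (-6 + 99)*51) = √(-12628 + 93*51) = √(-12628 + 4743) = √(-7885) = I*√7885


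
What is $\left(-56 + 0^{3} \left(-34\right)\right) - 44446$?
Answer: $-44502$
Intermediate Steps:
$\left(-56 + 0^{3} \left(-34\right)\right) - 44446 = \left(-56 + 0 \left(-34\right)\right) - 44446 = \left(-56 + 0\right) - 44446 = -56 - 44446 = -44502$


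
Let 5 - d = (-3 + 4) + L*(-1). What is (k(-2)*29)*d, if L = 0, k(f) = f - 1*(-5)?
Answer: 348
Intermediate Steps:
k(f) = 5 + f (k(f) = f + 5 = 5 + f)
d = 4 (d = 5 - ((-3 + 4) + 0*(-1)) = 5 - (1 + 0) = 5 - 1*1 = 5 - 1 = 4)
(k(-2)*29)*d = ((5 - 2)*29)*4 = (3*29)*4 = 87*4 = 348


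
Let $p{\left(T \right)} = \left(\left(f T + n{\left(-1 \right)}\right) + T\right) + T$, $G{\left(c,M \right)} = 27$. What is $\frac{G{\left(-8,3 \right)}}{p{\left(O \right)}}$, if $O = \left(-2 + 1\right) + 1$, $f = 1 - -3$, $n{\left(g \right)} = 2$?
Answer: $\frac{27}{2} \approx 13.5$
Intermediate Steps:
$f = 4$ ($f = 1 + 3 = 4$)
$O = 0$ ($O = -1 + 1 = 0$)
$p{\left(T \right)} = 2 + 6 T$ ($p{\left(T \right)} = \left(\left(4 T + 2\right) + T\right) + T = \left(\left(2 + 4 T\right) + T\right) + T = \left(2 + 5 T\right) + T = 2 + 6 T$)
$\frac{G{\left(-8,3 \right)}}{p{\left(O \right)}} = \frac{27}{2 + 6 \cdot 0} = \frac{27}{2 + 0} = \frac{27}{2}$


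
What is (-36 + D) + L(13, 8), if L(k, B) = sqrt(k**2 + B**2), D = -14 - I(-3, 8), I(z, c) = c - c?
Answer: -50 + sqrt(233) ≈ -34.736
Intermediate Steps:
I(z, c) = 0
D = -14 (D = -14 - 1*0 = -14 + 0 = -14)
L(k, B) = sqrt(B**2 + k**2)
(-36 + D) + L(13, 8) = (-36 - 14) + sqrt(8**2 + 13**2) = -50 + sqrt(64 + 169) = -50 + sqrt(233)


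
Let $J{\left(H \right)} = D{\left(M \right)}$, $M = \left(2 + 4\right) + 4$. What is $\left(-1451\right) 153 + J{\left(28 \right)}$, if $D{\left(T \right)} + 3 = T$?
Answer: $-221996$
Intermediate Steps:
$M = 10$ ($M = 6 + 4 = 10$)
$D{\left(T \right)} = -3 + T$
$J{\left(H \right)} = 7$ ($J{\left(H \right)} = -3 + 10 = 7$)
$\left(-1451\right) 153 + J{\left(28 \right)} = \left(-1451\right) 153 + 7 = -222003 + 7 = -221996$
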